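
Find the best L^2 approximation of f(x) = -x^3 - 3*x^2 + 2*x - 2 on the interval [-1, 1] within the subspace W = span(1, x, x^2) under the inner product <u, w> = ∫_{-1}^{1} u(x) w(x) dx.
g(x) = -3*x^2 + 7*x/5 - 2

The best approximation g ∈ W is the orthogonal projection of f onto W. Writing g = a_0 + a_1 x + a_2 x^2, the coefficients solve the normal equations G · a = b where
  G_{ij} = <φ_i, φ_j> and b_i = <f, φ_i>, with φ_0 = 1, φ_1 = x, φ_2 = x^2.
G =
  [2, 0, 2/3]
  [0, 2/3, 0]
  [2/3, 0, 2/5],
b = (-6, 14/15, -38/15).
Solving gives a_0 = -2, a_1 = 7/5, a_2 = -3, so
  g(x) = -3*x^2 + 7*x/5 - 2.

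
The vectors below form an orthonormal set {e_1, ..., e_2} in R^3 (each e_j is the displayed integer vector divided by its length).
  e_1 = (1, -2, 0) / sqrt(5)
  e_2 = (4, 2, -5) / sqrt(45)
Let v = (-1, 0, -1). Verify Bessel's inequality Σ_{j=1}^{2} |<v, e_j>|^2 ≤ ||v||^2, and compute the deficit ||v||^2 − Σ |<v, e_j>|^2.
Σ |<v, e_j>|^2 = 2/9; ||v||^2 = 2; deficit = 16/9

Write each e_j = u_j / sqrt(<u_j, u_j>) where u_j is the displayed integer vector. Then <v, e_j> = <v, u_j> / sqrt(<u_j, u_j>), so |<v, e_j>|^2 = <v, u_j>^2 / <u_j, u_j>.
Coefficients: <v, e_1> = -1/sqrt(5), <v, e_2> = 1/sqrt(45).
Square and sum: Σ |<v, e_j>|^2 = 2/9.
Compute ||v||^2 = v·v = 2.
Deficit = 2 − 2/9 = 16/9 ≥ 0, confirming Bessel's inequality. (The deficit equals ||v − Σ <v,e_j> e_j||^2, the squared distance from v to span{e_j}.)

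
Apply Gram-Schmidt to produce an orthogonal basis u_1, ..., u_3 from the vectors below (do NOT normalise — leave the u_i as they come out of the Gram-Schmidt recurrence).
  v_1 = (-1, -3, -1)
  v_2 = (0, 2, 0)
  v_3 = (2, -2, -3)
Orthogonal basis:
  u_1 = (-1, -3, -1)
  u_2 = (-6/11, 4/11, -6/11)
  u_3 = (5/2, 0, -5/2)

Apply the Gram-Schmidt recurrence
  u_1 = v_1
  u_i = v_i − Σ_{j<i} ((v_i · u_j) / (u_j · u_j)) · u_j.

Step by step this gives:
  u_1 = (-1, -3, -1)
  u_2 = (-6/11, 4/11, -6/11)
  u_3 = (5/2, 0, -5/2)

Orthogonality check:
  u_2 · u_1 = 0 (should be 0)
  u_3 · u_1 = 0 (should be 0)
  u_3 · u_2 = 0 (should be 0)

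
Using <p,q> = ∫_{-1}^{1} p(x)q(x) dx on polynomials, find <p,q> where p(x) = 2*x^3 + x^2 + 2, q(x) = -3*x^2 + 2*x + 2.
<p,q> = 86/15

Expand the product: p(x)·q(x) = -6*x^5 + x^4 + 6*x^3 - 4*x^2 + 4*x + 4.
∫_{-1}^{1} of each monomial x^k gives [2/(k+1) if k even, 0 if k odd]. Integrating term-by-term (or equivalently evaluating the antiderivative F(x) = -x^6 + x^5/5 + 3*x^4/2 - 4*x^3/3 + 2*x^2 + 4*x at the endpoints):
  F(1) − F(−1) = 161/30 − (-11/30) = 86/15.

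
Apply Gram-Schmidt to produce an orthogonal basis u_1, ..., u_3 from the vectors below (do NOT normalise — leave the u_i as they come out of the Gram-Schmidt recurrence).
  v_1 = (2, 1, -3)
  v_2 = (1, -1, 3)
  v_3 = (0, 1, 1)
Orthogonal basis:
  u_1 = (2, 1, -3)
  u_2 = (15/7, -3/7, 9/7)
  u_3 = (0, 6/5, 2/5)

Apply the Gram-Schmidt recurrence
  u_1 = v_1
  u_i = v_i − Σ_{j<i} ((v_i · u_j) / (u_j · u_j)) · u_j.

Step by step this gives:
  u_1 = (2, 1, -3)
  u_2 = (15/7, -3/7, 9/7)
  u_3 = (0, 6/5, 2/5)

Orthogonality check:
  u_2 · u_1 = 0 (should be 0)
  u_3 · u_1 = 0 (should be 0)
  u_3 · u_2 = 0 (should be 0)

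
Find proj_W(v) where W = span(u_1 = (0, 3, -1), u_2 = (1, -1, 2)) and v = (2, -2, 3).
proj_W(v) = (11/7, -67/35, 114/35)

Set up U = [u_1 | ... | u_2] ∈ R^(3×2). The projector onto W = col(U) is P = U (U^T U)^(-1) U^T.
Compute U^T U =
  [10, -5]
  [-5, 6],
and U^T v = (-9, 10).
Solve U^T U · c = U^T v for the coefficients: c = (-4/35, 11/7). The projection is proj_W(v) = U c.
Check: (v - proj_W(v)) · u_1 = 0  (should be 0).
Check: (v - proj_W(v)) · u_2 = 0  (should be 0).
Result: proj_W(v) = (11/7, -67/35, 114/35).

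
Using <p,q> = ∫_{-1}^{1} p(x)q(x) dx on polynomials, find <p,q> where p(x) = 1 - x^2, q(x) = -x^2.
<p,q> = -4/15

Expand the product: p(x)·q(x) = x^4 - x^2.
∫_{-1}^{1} of each monomial x^k gives [2/(k+1) if k even, 0 if k odd]. Integrating term-by-term (or equivalently evaluating the antiderivative F(x) = x^5/5 - x^3/3 at the endpoints):
  F(1) − F(−1) = -2/15 − (2/15) = -4/15.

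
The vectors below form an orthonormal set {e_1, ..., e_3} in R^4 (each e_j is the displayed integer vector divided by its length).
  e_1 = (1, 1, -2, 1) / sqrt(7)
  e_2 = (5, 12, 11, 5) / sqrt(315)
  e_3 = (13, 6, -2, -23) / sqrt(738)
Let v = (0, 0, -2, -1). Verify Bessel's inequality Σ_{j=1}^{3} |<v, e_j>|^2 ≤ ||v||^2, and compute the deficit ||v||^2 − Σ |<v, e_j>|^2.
Σ |<v, e_j>|^2 = 1881/410; ||v||^2 = 5; deficit = 169/410

Write each e_j = u_j / sqrt(<u_j, u_j>) where u_j is the displayed integer vector. Then <v, e_j> = <v, u_j> / sqrt(<u_j, u_j>), so |<v, e_j>|^2 = <v, u_j>^2 / <u_j, u_j>.
Coefficients: <v, e_1> = 3/sqrt(7), <v, e_2> = -27/sqrt(315), <v, e_3> = 27/sqrt(738).
Square and sum: Σ |<v, e_j>|^2 = 1881/410.
Compute ||v||^2 = v·v = 5.
Deficit = 5 − 1881/410 = 169/410 ≥ 0, confirming Bessel's inequality. (The deficit equals ||v − Σ <v,e_j> e_j||^2, the squared distance from v to span{e_j}.)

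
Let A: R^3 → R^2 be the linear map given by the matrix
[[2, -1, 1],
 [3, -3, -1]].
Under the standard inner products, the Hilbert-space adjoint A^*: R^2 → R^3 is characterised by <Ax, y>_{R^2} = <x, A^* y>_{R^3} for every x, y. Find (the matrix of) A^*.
A^* = A^T =
[[2, 3],
 [-1, -3],
 [1, -1]]

For real matrices with standard dot products, the defining identity <Ax, y> = <x, A^* y> gives (Ax)^T y = x^T (A^*) y, i.e. x^T A^T y = x^T (A^*) y. Since this holds for all x, y, we must have A^* = A^T. Therefore
A^* =
[[2, 3],
 [-1, -3],
 [1, -1]].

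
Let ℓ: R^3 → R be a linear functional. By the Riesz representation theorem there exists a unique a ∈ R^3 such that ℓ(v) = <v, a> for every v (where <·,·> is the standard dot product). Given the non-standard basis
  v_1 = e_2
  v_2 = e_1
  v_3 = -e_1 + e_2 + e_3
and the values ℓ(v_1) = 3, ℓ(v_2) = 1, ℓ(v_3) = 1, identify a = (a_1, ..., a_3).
a = (1, 3, -1)

Write a = (a_1, ..., a_3) in the standard basis. For each basis vector v_i, ℓ(v_i) = <v_i, a> is a linear equation in the a_j's. Collect the n equations into a matrix system V a = ℓ, where row i of V is v_i (expressed in the standard basis). Since V is invertible (lower-triangular with 1s on the diagonal, up to permutation), solve by back-substitution:
  V =
[[0, 1, 0],
 [1, 0, 0],
 [-1, 1, 1]]
  V a = (3, 1, 1)
Solving gives a = (1, 3, -1).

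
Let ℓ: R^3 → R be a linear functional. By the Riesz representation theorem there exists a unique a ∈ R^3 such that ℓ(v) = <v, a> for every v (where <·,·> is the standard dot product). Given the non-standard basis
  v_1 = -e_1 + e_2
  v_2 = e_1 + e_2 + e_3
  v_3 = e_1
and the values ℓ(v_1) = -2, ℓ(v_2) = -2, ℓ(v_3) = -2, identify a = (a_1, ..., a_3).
a = (-2, -4, 4)

Write a = (a_1, ..., a_3) in the standard basis. For each basis vector v_i, ℓ(v_i) = <v_i, a> is a linear equation in the a_j's. Collect the n equations into a matrix system V a = ℓ, where row i of V is v_i (expressed in the standard basis). Since V is invertible (lower-triangular with 1s on the diagonal, up to permutation), solve by back-substitution:
  V =
[[-1, 1, 0],
 [1, 1, 1],
 [1, 0, 0]]
  V a = (-2, -2, -2)
Solving gives a = (-2, -4, 4).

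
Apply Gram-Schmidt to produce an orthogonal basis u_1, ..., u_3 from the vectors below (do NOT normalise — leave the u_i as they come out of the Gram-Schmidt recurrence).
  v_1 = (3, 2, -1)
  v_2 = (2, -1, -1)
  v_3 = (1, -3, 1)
Orthogonal basis:
  u_1 = (3, 2, -1)
  u_2 = (13/14, -12/7, -9/14)
  u_3 = (39/59, -13/59, 91/59)

Apply the Gram-Schmidt recurrence
  u_1 = v_1
  u_i = v_i − Σ_{j<i} ((v_i · u_j) / (u_j · u_j)) · u_j.

Step by step this gives:
  u_1 = (3, 2, -1)
  u_2 = (13/14, -12/7, -9/14)
  u_3 = (39/59, -13/59, 91/59)

Orthogonality check:
  u_2 · u_1 = 0 (should be 0)
  u_3 · u_1 = 0 (should be 0)
  u_3 · u_2 = 0 (should be 0)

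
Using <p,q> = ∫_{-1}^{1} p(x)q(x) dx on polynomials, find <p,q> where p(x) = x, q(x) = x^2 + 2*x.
<p,q> = 4/3

Expand the product: p(x)·q(x) = x^3 + 2*x^2.
∫_{-1}^{1} of each monomial x^k gives [2/(k+1) if k even, 0 if k odd]. Integrating term-by-term (or equivalently evaluating the antiderivative F(x) = x^4/4 + 2*x^3/3 at the endpoints):
  F(1) − F(−1) = 11/12 − (-5/12) = 4/3.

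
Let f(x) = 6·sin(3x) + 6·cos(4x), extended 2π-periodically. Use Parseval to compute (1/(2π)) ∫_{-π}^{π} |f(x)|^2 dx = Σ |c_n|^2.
Σ |c_n|^2 = 36

Expand |f|^2 and use orthogonality of {sin(nx), cos(mx)} on [-π, π]:
  ∫_{-π}^{π} sin(nx)^2 dx = π, ∫ cos(mx)^2 dx = π, and cross terms integrate to 0.
So ∫_{-π}^{π} f(x)^2 dx = 6^2 · π + 6^2 · π = (36 + 36)π.
Divide by 2π: (36 + 36)/2 = 36.
By Parseval, this equals Σ |c_n|^2.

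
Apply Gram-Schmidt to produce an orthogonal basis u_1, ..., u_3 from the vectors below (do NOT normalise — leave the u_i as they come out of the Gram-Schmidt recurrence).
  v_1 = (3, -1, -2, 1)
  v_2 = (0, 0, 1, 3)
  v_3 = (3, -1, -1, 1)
Orthogonal basis:
  u_1 = (3, -1, -2, 1)
  u_2 = (-1/5, 1/15, 17/15, 44/15)
  u_3 = (63/149, -21/149, 90/149, -30/149)

Apply the Gram-Schmidt recurrence
  u_1 = v_1
  u_i = v_i − Σ_{j<i} ((v_i · u_j) / (u_j · u_j)) · u_j.

Step by step this gives:
  u_1 = (3, -1, -2, 1)
  u_2 = (-1/5, 1/15, 17/15, 44/15)
  u_3 = (63/149, -21/149, 90/149, -30/149)

Orthogonality check:
  u_2 · u_1 = 0 (should be 0)
  u_3 · u_1 = 0 (should be 0)
  u_3 · u_2 = 0 (should be 0)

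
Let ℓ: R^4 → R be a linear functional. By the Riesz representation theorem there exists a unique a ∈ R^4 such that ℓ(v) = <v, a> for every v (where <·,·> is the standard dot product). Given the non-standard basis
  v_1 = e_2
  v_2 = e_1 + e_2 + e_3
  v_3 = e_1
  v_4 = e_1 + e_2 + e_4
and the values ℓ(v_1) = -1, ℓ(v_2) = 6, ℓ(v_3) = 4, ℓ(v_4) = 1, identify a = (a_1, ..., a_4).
a = (4, -1, 3, -2)

Write a = (a_1, ..., a_4) in the standard basis. For each basis vector v_i, ℓ(v_i) = <v_i, a> is a linear equation in the a_j's. Collect the n equations into a matrix system V a = ℓ, where row i of V is v_i (expressed in the standard basis). Since V is invertible (lower-triangular with 1s on the diagonal, up to permutation), solve by back-substitution:
  V =
[[0, 1, 0, 0],
 [1, 1, 1, 0],
 [1, 0, 0, 0],
 [1, 1, 0, 1]]
  V a = (-1, 6, 4, 1)
Solving gives a = (4, -1, 3, -2).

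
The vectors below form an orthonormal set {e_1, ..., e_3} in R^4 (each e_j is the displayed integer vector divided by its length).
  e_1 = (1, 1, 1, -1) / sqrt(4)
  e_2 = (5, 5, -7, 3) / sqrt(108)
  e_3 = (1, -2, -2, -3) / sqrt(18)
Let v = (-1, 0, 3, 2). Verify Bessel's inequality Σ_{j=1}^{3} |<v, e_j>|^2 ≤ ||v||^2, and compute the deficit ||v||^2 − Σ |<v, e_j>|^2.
Σ |<v, e_j>|^2 = 707/54; ||v||^2 = 14; deficit = 49/54

Write each e_j = u_j / sqrt(<u_j, u_j>) where u_j is the displayed integer vector. Then <v, e_j> = <v, u_j> / sqrt(<u_j, u_j>), so |<v, e_j>|^2 = <v, u_j>^2 / <u_j, u_j>.
Coefficients: <v, e_1> = 0/sqrt(4), <v, e_2> = -20/sqrt(108), <v, e_3> = -13/sqrt(18).
Square and sum: Σ |<v, e_j>|^2 = 707/54.
Compute ||v||^2 = v·v = 14.
Deficit = 14 − 707/54 = 49/54 ≥ 0, confirming Bessel's inequality. (The deficit equals ||v − Σ <v,e_j> e_j||^2, the squared distance from v to span{e_j}.)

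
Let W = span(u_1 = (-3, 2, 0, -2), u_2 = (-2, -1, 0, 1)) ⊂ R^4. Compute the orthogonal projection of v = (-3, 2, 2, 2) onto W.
proj_W(v) = (-3, 0, 0, 0)

Set up U = [u_1 | ... | u_2] ∈ R^(4×2). The projector onto W = col(U) is P = U (U^T U)^(-1) U^T.
Compute U^T U =
  [17, 2]
  [2, 6],
and U^T v = (9, 6).
Solve U^T U · c = U^T v for the coefficients: c = (3/7, 6/7). The projection is proj_W(v) = U c.
Check: (v - proj_W(v)) · u_1 = 0  (should be 0).
Check: (v - proj_W(v)) · u_2 = 0  (should be 0).
Result: proj_W(v) = (-3, 0, 0, 0).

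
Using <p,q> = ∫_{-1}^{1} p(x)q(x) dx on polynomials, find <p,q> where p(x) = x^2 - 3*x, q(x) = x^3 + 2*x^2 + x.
<p,q> = -12/5

Expand the product: p(x)·q(x) = x^5 - x^4 - 5*x^3 - 3*x^2.
∫_{-1}^{1} of each monomial x^k gives [2/(k+1) if k even, 0 if k odd]. Integrating term-by-term (or equivalently evaluating the antiderivative F(x) = x^6/6 - x^5/5 - 5*x^4/4 - x^3 at the endpoints):
  F(1) − F(−1) = -137/60 − (7/60) = -12/5.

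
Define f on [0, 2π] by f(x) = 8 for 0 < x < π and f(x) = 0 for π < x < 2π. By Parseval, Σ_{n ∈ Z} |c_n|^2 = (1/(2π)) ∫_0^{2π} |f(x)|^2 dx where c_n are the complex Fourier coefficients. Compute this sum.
Σ |c_n|^2 = 32

Parseval equates the L^2 energy of f (normalised by 1/(2π)) with the ℓ^2 sum of its Fourier coefficients: (1/(2π)) ∫_0^{2π} |f|^2 = Σ |c_n|^2.
Compute the left side: (1/(2π)) [∫_0^π 8^2 dx + ∫_π^{2π} 0^2 dx] = (1/(2π)) · (64π + 0π) = (64 + 0)/2 = 32.
So Σ_{n ∈ Z} |c_n|^2 = 32.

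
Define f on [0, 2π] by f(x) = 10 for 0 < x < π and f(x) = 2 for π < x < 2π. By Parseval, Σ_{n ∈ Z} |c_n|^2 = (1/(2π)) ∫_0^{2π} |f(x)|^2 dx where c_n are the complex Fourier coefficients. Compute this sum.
Σ |c_n|^2 = 52

Parseval equates the L^2 energy of f (normalised by 1/(2π)) with the ℓ^2 sum of its Fourier coefficients: (1/(2π)) ∫_0^{2π} |f|^2 = Σ |c_n|^2.
Compute the left side: (1/(2π)) [∫_0^π 10^2 dx + ∫_π^{2π} 2^2 dx] = (1/(2π)) · (100π + 4π) = (100 + 4)/2 = 52.
So Σ_{n ∈ Z} |c_n|^2 = 52.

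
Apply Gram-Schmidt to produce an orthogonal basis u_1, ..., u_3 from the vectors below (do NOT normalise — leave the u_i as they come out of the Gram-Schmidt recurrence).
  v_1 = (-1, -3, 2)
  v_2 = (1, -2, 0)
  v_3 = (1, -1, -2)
Orthogonal basis:
  u_1 = (-1, -3, 2)
  u_2 = (19/14, -13/14, -5/7)
  u_3 = (-32/45, -16/45, -8/9)

Apply the Gram-Schmidt recurrence
  u_1 = v_1
  u_i = v_i − Σ_{j<i} ((v_i · u_j) / (u_j · u_j)) · u_j.

Step by step this gives:
  u_1 = (-1, -3, 2)
  u_2 = (19/14, -13/14, -5/7)
  u_3 = (-32/45, -16/45, -8/9)

Orthogonality check:
  u_2 · u_1 = 0 (should be 0)
  u_3 · u_1 = 0 (should be 0)
  u_3 · u_2 = 0 (should be 0)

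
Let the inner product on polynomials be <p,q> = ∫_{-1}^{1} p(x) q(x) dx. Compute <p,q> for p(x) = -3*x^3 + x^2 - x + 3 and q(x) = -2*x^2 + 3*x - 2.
<p,q> = -356/15

Expand the product: p(x)·q(x) = 6*x^5 - 11*x^4 + 11*x^3 - 11*x^2 + 11*x - 6.
∫_{-1}^{1} of each monomial x^k gives [2/(k+1) if k even, 0 if k odd]. Integrating term-by-term (or equivalently evaluating the antiderivative F(x) = x^6 - 11*x^5/5 + 11*x^4/4 - 11*x^3/3 + 11*x^2/2 - 6*x at the endpoints):
  F(1) − F(−1) = -157/60 − (1267/60) = -356/15.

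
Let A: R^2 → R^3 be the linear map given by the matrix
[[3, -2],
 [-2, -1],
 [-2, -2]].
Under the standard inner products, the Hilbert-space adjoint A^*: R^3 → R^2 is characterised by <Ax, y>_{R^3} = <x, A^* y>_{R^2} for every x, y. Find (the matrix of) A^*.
A^* = A^T =
[[3, -2, -2],
 [-2, -1, -2]]

For real matrices with standard dot products, the defining identity <Ax, y> = <x, A^* y> gives (Ax)^T y = x^T (A^*) y, i.e. x^T A^T y = x^T (A^*) y. Since this holds for all x, y, we must have A^* = A^T. Therefore
A^* =
[[3, -2, -2],
 [-2, -1, -2]].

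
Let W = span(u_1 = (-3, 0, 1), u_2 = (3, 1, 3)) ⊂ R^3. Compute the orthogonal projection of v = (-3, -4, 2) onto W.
proj_W(v) = (-513/154, -2/77, 155/154)

Set up U = [u_1 | ... | u_2] ∈ R^(3×2). The projector onto W = col(U) is P = U (U^T U)^(-1) U^T.
Compute U^T U =
  [10, -6]
  [-6, 19],
and U^T v = (11, -7).
Solve U^T U · c = U^T v for the coefficients: c = (167/154, -2/77). The projection is proj_W(v) = U c.
Check: (v - proj_W(v)) · u_1 = 0  (should be 0).
Check: (v - proj_W(v)) · u_2 = 0  (should be 0).
Result: proj_W(v) = (-513/154, -2/77, 155/154).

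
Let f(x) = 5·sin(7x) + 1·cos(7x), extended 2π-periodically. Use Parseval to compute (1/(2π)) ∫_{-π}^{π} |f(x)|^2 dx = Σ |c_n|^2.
Σ |c_n|^2 = 13

Expand |f|^2 and use orthogonality of {sin(nx), cos(mx)} on [-π, π]:
  ∫_{-π}^{π} sin(nx)^2 dx = π, ∫ cos(mx)^2 dx = π, and cross terms integrate to 0.
So ∫_{-π}^{π} f(x)^2 dx = 5^2 · π + 1^2 · π = (25 + 1)π.
Divide by 2π: (25 + 1)/2 = 13.
By Parseval, this equals Σ |c_n|^2.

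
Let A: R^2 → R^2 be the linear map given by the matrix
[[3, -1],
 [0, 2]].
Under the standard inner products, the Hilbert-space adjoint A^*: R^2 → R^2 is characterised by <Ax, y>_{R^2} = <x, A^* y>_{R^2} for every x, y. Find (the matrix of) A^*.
A^* = A^T =
[[3, 0],
 [-1, 2]]

For real matrices with standard dot products, the defining identity <Ax, y> = <x, A^* y> gives (Ax)^T y = x^T (A^*) y, i.e. x^T A^T y = x^T (A^*) y. Since this holds for all x, y, we must have A^* = A^T. Therefore
A^* =
[[3, 0],
 [-1, 2]].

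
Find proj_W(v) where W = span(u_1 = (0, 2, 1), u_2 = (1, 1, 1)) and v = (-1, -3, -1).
proj_W(v) = (-2/3, -8/3, -5/3)

Set up U = [u_1 | ... | u_2] ∈ R^(3×2). The projector onto W = col(U) is P = U (U^T U)^(-1) U^T.
Compute U^T U =
  [5, 3]
  [3, 3],
and U^T v = (-7, -5).
Solve U^T U · c = U^T v for the coefficients: c = (-1, -2/3). The projection is proj_W(v) = U c.
Check: (v - proj_W(v)) · u_1 = 0  (should be 0).
Check: (v - proj_W(v)) · u_2 = 0  (should be 0).
Result: proj_W(v) = (-2/3, -8/3, -5/3).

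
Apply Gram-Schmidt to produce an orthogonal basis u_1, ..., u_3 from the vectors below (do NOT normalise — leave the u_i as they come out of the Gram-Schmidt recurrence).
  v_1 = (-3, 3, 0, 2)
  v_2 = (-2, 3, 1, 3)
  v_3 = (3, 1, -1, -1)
Orthogonal basis:
  u_1 = (-3, 3, 0, 2)
  u_2 = (19/22, 3/22, 1, 12/11)
  u_3 = (112/65, 134/65, -79/65, -33/65)

Apply the Gram-Schmidt recurrence
  u_1 = v_1
  u_i = v_i − Σ_{j<i} ((v_i · u_j) / (u_j · u_j)) · u_j.

Step by step this gives:
  u_1 = (-3, 3, 0, 2)
  u_2 = (19/22, 3/22, 1, 12/11)
  u_3 = (112/65, 134/65, -79/65, -33/65)

Orthogonality check:
  u_2 · u_1 = 0 (should be 0)
  u_3 · u_1 = 0 (should be 0)
  u_3 · u_2 = 0 (should be 0)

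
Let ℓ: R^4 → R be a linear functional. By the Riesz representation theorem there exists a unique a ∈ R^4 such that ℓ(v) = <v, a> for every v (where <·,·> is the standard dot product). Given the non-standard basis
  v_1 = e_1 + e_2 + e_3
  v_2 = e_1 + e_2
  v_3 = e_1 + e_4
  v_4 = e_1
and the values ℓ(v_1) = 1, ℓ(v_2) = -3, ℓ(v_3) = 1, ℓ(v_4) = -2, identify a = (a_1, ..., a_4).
a = (-2, -1, 4, 3)

Write a = (a_1, ..., a_4) in the standard basis. For each basis vector v_i, ℓ(v_i) = <v_i, a> is a linear equation in the a_j's. Collect the n equations into a matrix system V a = ℓ, where row i of V is v_i (expressed in the standard basis). Since V is invertible (lower-triangular with 1s on the diagonal, up to permutation), solve by back-substitution:
  V =
[[1, 1, 1, 0],
 [1, 1, 0, 0],
 [1, 0, 0, 1],
 [1, 0, 0, 0]]
  V a = (1, -3, 1, -2)
Solving gives a = (-2, -1, 4, 3).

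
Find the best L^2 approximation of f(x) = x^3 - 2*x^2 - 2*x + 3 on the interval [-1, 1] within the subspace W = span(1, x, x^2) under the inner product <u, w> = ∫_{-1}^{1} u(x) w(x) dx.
g(x) = -2*x^2 - 7*x/5 + 3

The best approximation g ∈ W is the orthogonal projection of f onto W. Writing g = a_0 + a_1 x + a_2 x^2, the coefficients solve the normal equations G · a = b where
  G_{ij} = <φ_i, φ_j> and b_i = <f, φ_i>, with φ_0 = 1, φ_1 = x, φ_2 = x^2.
G =
  [2, 0, 2/3]
  [0, 2/3, 0]
  [2/3, 0, 2/5],
b = (14/3, -14/15, 6/5).
Solving gives a_0 = 3, a_1 = -7/5, a_2 = -2, so
  g(x) = -2*x^2 - 7*x/5 + 3.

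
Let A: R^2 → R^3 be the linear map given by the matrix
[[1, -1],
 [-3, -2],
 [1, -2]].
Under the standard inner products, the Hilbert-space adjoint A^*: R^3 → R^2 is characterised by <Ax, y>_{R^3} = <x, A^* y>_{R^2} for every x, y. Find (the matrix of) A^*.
A^* = A^T =
[[1, -3, 1],
 [-1, -2, -2]]

For real matrices with standard dot products, the defining identity <Ax, y> = <x, A^* y> gives (Ax)^T y = x^T (A^*) y, i.e. x^T A^T y = x^T (A^*) y. Since this holds for all x, y, we must have A^* = A^T. Therefore
A^* =
[[1, -3, 1],
 [-1, -2, -2]].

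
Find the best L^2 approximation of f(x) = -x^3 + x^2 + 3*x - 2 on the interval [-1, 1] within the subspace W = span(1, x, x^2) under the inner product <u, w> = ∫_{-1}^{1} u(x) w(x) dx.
g(x) = x^2 + 12*x/5 - 2

The best approximation g ∈ W is the orthogonal projection of f onto W. Writing g = a_0 + a_1 x + a_2 x^2, the coefficients solve the normal equations G · a = b where
  G_{ij} = <φ_i, φ_j> and b_i = <f, φ_i>, with φ_0 = 1, φ_1 = x, φ_2 = x^2.
G =
  [2, 0, 2/3]
  [0, 2/3, 0]
  [2/3, 0, 2/5],
b = (-10/3, 8/5, -14/15).
Solving gives a_0 = -2, a_1 = 12/5, a_2 = 1, so
  g(x) = x^2 + 12*x/5 - 2.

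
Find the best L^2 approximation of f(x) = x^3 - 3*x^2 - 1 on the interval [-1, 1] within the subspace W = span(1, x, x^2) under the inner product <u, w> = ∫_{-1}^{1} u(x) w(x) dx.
g(x) = -3*x^2 + 3*x/5 - 1

The best approximation g ∈ W is the orthogonal projection of f onto W. Writing g = a_0 + a_1 x + a_2 x^2, the coefficients solve the normal equations G · a = b where
  G_{ij} = <φ_i, φ_j> and b_i = <f, φ_i>, with φ_0 = 1, φ_1 = x, φ_2 = x^2.
G =
  [2, 0, 2/3]
  [0, 2/3, 0]
  [2/3, 0, 2/5],
b = (-4, 2/5, -28/15).
Solving gives a_0 = -1, a_1 = 3/5, a_2 = -3, so
  g(x) = -3*x^2 + 3*x/5 - 1.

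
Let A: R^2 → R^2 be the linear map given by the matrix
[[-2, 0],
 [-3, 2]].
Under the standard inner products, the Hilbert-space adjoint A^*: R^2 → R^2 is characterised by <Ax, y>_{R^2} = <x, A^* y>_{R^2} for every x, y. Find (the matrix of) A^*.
A^* = A^T =
[[-2, -3],
 [0, 2]]

For real matrices with standard dot products, the defining identity <Ax, y> = <x, A^* y> gives (Ax)^T y = x^T (A^*) y, i.e. x^T A^T y = x^T (A^*) y. Since this holds for all x, y, we must have A^* = A^T. Therefore
A^* =
[[-2, -3],
 [0, 2]].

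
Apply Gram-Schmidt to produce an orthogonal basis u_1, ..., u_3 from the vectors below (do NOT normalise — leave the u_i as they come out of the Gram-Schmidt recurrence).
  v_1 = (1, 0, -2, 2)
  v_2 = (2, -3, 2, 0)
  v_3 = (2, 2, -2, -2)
Orthogonal basis:
  u_1 = (1, 0, -2, 2)
  u_2 = (20/9, -3, 14/9, 4/9)
  u_3 = (376/149, 148/149, -154/149, -342/149)

Apply the Gram-Schmidt recurrence
  u_1 = v_1
  u_i = v_i − Σ_{j<i} ((v_i · u_j) / (u_j · u_j)) · u_j.

Step by step this gives:
  u_1 = (1, 0, -2, 2)
  u_2 = (20/9, -3, 14/9, 4/9)
  u_3 = (376/149, 148/149, -154/149, -342/149)

Orthogonality check:
  u_2 · u_1 = 0 (should be 0)
  u_3 · u_1 = 0 (should be 0)
  u_3 · u_2 = 0 (should be 0)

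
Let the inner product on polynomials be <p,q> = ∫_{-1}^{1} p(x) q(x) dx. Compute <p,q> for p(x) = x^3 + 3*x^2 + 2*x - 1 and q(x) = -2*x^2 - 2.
<p,q> = -16/15

Expand the product: p(x)·q(x) = -2*x^5 - 6*x^4 - 6*x^3 - 4*x^2 - 4*x + 2.
∫_{-1}^{1} of each monomial x^k gives [2/(k+1) if k even, 0 if k odd]. Integrating term-by-term (or equivalently evaluating the antiderivative F(x) = -x^6/3 - 6*x^5/5 - 3*x^4/2 - 4*x^3/3 - 2*x^2 + 2*x at the endpoints):
  F(1) − F(−1) = -131/30 − (-33/10) = -16/15.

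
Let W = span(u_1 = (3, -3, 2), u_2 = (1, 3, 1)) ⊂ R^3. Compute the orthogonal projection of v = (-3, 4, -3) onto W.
proj_W(v) = (-795/226, 891/226, -261/113)

Set up U = [u_1 | ... | u_2] ∈ R^(3×2). The projector onto W = col(U) is P = U (U^T U)^(-1) U^T.
Compute U^T U =
  [22, -4]
  [-4, 11],
and U^T v = (-27, 6).
Solve U^T U · c = U^T v for the coefficients: c = (-273/226, 12/113). The projection is proj_W(v) = U c.
Check: (v - proj_W(v)) · u_1 = 0  (should be 0).
Check: (v - proj_W(v)) · u_2 = 0  (should be 0).
Result: proj_W(v) = (-795/226, 891/226, -261/113).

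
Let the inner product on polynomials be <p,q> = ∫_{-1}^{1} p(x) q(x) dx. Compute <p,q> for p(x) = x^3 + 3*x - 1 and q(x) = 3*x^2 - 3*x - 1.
<p,q> = -36/5

Expand the product: p(x)·q(x) = 3*x^5 - 3*x^4 + 8*x^3 - 12*x^2 + 1.
∫_{-1}^{1} of each monomial x^k gives [2/(k+1) if k even, 0 if k odd]. Integrating term-by-term (or equivalently evaluating the antiderivative F(x) = x^6/2 - 3*x^5/5 + 2*x^4 - 4*x^3 + x at the endpoints):
  F(1) − F(−1) = -11/10 − (61/10) = -36/5.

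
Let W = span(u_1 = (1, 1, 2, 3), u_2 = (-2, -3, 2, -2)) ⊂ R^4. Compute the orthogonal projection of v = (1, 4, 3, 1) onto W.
proj_W(v) = (164/133, 10/7, 172/133, 388/133)

Set up U = [u_1 | ... | u_2] ∈ R^(4×2). The projector onto W = col(U) is P = U (U^T U)^(-1) U^T.
Compute U^T U =
  [15, -7]
  [-7, 21],
and U^T v = (14, -10).
Solve U^T U · c = U^T v for the coefficients: c = (16/19, -26/133). The projection is proj_W(v) = U c.
Check: (v - proj_W(v)) · u_1 = 0  (should be 0).
Check: (v - proj_W(v)) · u_2 = 0  (should be 0).
Result: proj_W(v) = (164/133, 10/7, 172/133, 388/133).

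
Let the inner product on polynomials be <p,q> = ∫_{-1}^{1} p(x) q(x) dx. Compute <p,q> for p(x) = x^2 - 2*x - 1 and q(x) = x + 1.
<p,q> = -8/3

Expand the product: p(x)·q(x) = x^3 - x^2 - 3*x - 1.
∫_{-1}^{1} of each monomial x^k gives [2/(k+1) if k even, 0 if k odd]. Integrating term-by-term (or equivalently evaluating the antiderivative F(x) = x^4/4 - x^3/3 - 3*x^2/2 - x at the endpoints):
  F(1) − F(−1) = -31/12 − (1/12) = -8/3.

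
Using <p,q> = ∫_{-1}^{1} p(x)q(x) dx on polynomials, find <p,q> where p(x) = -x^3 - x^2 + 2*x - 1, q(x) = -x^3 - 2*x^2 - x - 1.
<p,q> = 352/105

Expand the product: p(x)·q(x) = x^6 + 3*x^5 + x^4 - x^3 + x^2 - x + 1.
∫_{-1}^{1} of each monomial x^k gives [2/(k+1) if k even, 0 if k odd]. Integrating term-by-term (or equivalently evaluating the antiderivative F(x) = x^7/7 + x^6/2 + x^5/5 - x^4/4 + x^3/3 - x^2/2 + x at the endpoints):
  F(1) − F(−1) = 599/420 − (-809/420) = 352/105.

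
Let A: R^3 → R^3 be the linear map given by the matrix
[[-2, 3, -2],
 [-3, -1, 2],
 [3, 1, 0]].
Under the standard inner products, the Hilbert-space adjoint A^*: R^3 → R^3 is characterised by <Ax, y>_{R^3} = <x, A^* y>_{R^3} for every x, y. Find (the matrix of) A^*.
A^* = A^T =
[[-2, -3, 3],
 [3, -1, 1],
 [-2, 2, 0]]

For real matrices with standard dot products, the defining identity <Ax, y> = <x, A^* y> gives (Ax)^T y = x^T (A^*) y, i.e. x^T A^T y = x^T (A^*) y. Since this holds for all x, y, we must have A^* = A^T. Therefore
A^* =
[[-2, -3, 3],
 [3, -1, 1],
 [-2, 2, 0]].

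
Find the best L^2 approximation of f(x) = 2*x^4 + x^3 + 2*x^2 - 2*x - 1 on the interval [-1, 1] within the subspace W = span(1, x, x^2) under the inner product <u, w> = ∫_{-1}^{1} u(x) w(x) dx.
g(x) = 26*x^2/7 - 7*x/5 - 41/35

The best approximation g ∈ W is the orthogonal projection of f onto W. Writing g = a_0 + a_1 x + a_2 x^2, the coefficients solve the normal equations G · a = b where
  G_{ij} = <φ_i, φ_j> and b_i = <f, φ_i>, with φ_0 = 1, φ_1 = x, φ_2 = x^2.
G =
  [2, 0, 2/3]
  [0, 2/3, 0]
  [2/3, 0, 2/5],
b = (2/15, -14/15, 74/105).
Solving gives a_0 = -41/35, a_1 = -7/5, a_2 = 26/7, so
  g(x) = 26*x^2/7 - 7*x/5 - 41/35.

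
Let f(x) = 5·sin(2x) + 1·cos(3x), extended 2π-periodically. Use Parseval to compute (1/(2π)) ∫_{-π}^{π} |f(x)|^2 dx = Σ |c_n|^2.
Σ |c_n|^2 = 13

Expand |f|^2 and use orthogonality of {sin(nx), cos(mx)} on [-π, π]:
  ∫_{-π}^{π} sin(nx)^2 dx = π, ∫ cos(mx)^2 dx = π, and cross terms integrate to 0.
So ∫_{-π}^{π} f(x)^2 dx = 5^2 · π + 1^2 · π = (25 + 1)π.
Divide by 2π: (25 + 1)/2 = 13.
By Parseval, this equals Σ |c_n|^2.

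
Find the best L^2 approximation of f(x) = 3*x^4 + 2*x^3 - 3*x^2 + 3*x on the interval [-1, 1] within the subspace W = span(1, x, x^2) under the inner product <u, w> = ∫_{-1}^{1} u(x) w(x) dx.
g(x) = -3*x^2/7 + 21*x/5 - 9/35

The best approximation g ∈ W is the orthogonal projection of f onto W. Writing g = a_0 + a_1 x + a_2 x^2, the coefficients solve the normal equations G · a = b where
  G_{ij} = <φ_i, φ_j> and b_i = <f, φ_i>, with φ_0 = 1, φ_1 = x, φ_2 = x^2.
G =
  [2, 0, 2/3]
  [0, 2/3, 0]
  [2/3, 0, 2/5],
b = (-4/5, 14/5, -12/35).
Solving gives a_0 = -9/35, a_1 = 21/5, a_2 = -3/7, so
  g(x) = -3*x^2/7 + 21*x/5 - 9/35.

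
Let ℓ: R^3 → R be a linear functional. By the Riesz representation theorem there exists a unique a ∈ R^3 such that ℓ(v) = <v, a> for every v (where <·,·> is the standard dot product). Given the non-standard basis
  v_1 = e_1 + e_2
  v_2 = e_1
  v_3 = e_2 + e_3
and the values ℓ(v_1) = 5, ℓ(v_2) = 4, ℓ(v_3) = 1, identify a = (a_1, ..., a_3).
a = (4, 1, 0)

Write a = (a_1, ..., a_3) in the standard basis. For each basis vector v_i, ℓ(v_i) = <v_i, a> is a linear equation in the a_j's. Collect the n equations into a matrix system V a = ℓ, where row i of V is v_i (expressed in the standard basis). Since V is invertible (lower-triangular with 1s on the diagonal, up to permutation), solve by back-substitution:
  V =
[[1, 1, 0],
 [1, 0, 0],
 [0, 1, 1]]
  V a = (5, 4, 1)
Solving gives a = (4, 1, 0).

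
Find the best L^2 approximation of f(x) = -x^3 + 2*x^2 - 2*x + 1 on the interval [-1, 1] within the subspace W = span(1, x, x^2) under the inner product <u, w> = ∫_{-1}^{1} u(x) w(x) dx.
g(x) = 2*x^2 - 13*x/5 + 1

The best approximation g ∈ W is the orthogonal projection of f onto W. Writing g = a_0 + a_1 x + a_2 x^2, the coefficients solve the normal equations G · a = b where
  G_{ij} = <φ_i, φ_j> and b_i = <f, φ_i>, with φ_0 = 1, φ_1 = x, φ_2 = x^2.
G =
  [2, 0, 2/3]
  [0, 2/3, 0]
  [2/3, 0, 2/5],
b = (10/3, -26/15, 22/15).
Solving gives a_0 = 1, a_1 = -13/5, a_2 = 2, so
  g(x) = 2*x^2 - 13*x/5 + 1.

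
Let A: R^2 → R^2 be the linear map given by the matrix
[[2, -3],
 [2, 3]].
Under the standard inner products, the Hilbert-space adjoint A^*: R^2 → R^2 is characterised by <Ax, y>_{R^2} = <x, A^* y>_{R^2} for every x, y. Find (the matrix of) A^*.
A^* = A^T =
[[2, 2],
 [-3, 3]]

For real matrices with standard dot products, the defining identity <Ax, y> = <x, A^* y> gives (Ax)^T y = x^T (A^*) y, i.e. x^T A^T y = x^T (A^*) y. Since this holds for all x, y, we must have A^* = A^T. Therefore
A^* =
[[2, 2],
 [-3, 3]].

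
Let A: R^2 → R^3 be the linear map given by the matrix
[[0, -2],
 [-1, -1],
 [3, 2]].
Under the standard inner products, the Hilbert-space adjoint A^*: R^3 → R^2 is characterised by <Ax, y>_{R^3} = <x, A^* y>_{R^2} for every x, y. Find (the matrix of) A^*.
A^* = A^T =
[[0, -1, 3],
 [-2, -1, 2]]

For real matrices with standard dot products, the defining identity <Ax, y> = <x, A^* y> gives (Ax)^T y = x^T (A^*) y, i.e. x^T A^T y = x^T (A^*) y. Since this holds for all x, y, we must have A^* = A^T. Therefore
A^* =
[[0, -1, 3],
 [-2, -1, 2]].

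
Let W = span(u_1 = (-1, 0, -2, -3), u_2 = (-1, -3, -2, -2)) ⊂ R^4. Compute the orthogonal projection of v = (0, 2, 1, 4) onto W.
proj_W(v) = (146/131, 210/131, 292/131, 368/131)

Set up U = [u_1 | ... | u_2] ∈ R^(4×2). The projector onto W = col(U) is P = U (U^T U)^(-1) U^T.
Compute U^T U =
  [14, 11]
  [11, 18],
and U^T v = (-14, -16).
Solve U^T U · c = U^T v for the coefficients: c = (-76/131, -70/131). The projection is proj_W(v) = U c.
Check: (v - proj_W(v)) · u_1 = 0  (should be 0).
Check: (v - proj_W(v)) · u_2 = 0  (should be 0).
Result: proj_W(v) = (146/131, 210/131, 292/131, 368/131).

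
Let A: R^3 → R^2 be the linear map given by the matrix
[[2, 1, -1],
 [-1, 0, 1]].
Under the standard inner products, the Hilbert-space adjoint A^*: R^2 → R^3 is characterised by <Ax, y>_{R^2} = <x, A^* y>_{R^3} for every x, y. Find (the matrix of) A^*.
A^* = A^T =
[[2, -1],
 [1, 0],
 [-1, 1]]

For real matrices with standard dot products, the defining identity <Ax, y> = <x, A^* y> gives (Ax)^T y = x^T (A^*) y, i.e. x^T A^T y = x^T (A^*) y. Since this holds for all x, y, we must have A^* = A^T. Therefore
A^* =
[[2, -1],
 [1, 0],
 [-1, 1]].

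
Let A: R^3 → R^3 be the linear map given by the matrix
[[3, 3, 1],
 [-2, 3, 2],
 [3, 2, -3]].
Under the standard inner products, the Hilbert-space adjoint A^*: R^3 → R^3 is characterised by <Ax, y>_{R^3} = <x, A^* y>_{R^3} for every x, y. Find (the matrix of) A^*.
A^* = A^T =
[[3, -2, 3],
 [3, 3, 2],
 [1, 2, -3]]

For real matrices with standard dot products, the defining identity <Ax, y> = <x, A^* y> gives (Ax)^T y = x^T (A^*) y, i.e. x^T A^T y = x^T (A^*) y. Since this holds for all x, y, we must have A^* = A^T. Therefore
A^* =
[[3, -2, 3],
 [3, 3, 2],
 [1, 2, -3]].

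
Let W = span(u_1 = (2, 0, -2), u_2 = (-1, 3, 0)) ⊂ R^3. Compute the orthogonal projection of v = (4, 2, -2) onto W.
proj_W(v) = (52/19, 30/19, -62/19)

Set up U = [u_1 | ... | u_2] ∈ R^(3×2). The projector onto W = col(U) is P = U (U^T U)^(-1) U^T.
Compute U^T U =
  [8, -2]
  [-2, 10],
and U^T v = (12, 2).
Solve U^T U · c = U^T v for the coefficients: c = (31/19, 10/19). The projection is proj_W(v) = U c.
Check: (v - proj_W(v)) · u_1 = 0  (should be 0).
Check: (v - proj_W(v)) · u_2 = 0  (should be 0).
Result: proj_W(v) = (52/19, 30/19, -62/19).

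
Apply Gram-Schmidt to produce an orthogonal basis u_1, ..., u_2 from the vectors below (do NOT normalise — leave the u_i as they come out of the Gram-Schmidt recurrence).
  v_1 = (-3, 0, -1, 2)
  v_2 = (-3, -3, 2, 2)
Orthogonal basis:
  u_1 = (-3, 0, -1, 2)
  u_2 = (-9/14, -3, 39/14, 3/7)

Apply the Gram-Schmidt recurrence
  u_1 = v_1
  u_i = v_i − Σ_{j<i} ((v_i · u_j) / (u_j · u_j)) · u_j.

Step by step this gives:
  u_1 = (-3, 0, -1, 2)
  u_2 = (-9/14, -3, 39/14, 3/7)

Orthogonality check:
  u_2 · u_1 = 0 (should be 0)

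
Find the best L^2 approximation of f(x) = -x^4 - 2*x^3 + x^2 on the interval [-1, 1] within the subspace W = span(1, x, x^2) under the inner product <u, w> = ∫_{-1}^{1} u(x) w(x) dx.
g(x) = x^2/7 - 6*x/5 + 3/35

The best approximation g ∈ W is the orthogonal projection of f onto W. Writing g = a_0 + a_1 x + a_2 x^2, the coefficients solve the normal equations G · a = b where
  G_{ij} = <φ_i, φ_j> and b_i = <f, φ_i>, with φ_0 = 1, φ_1 = x, φ_2 = x^2.
G =
  [2, 0, 2/3]
  [0, 2/3, 0]
  [2/3, 0, 2/5],
b = (4/15, -4/5, 4/35).
Solving gives a_0 = 3/35, a_1 = -6/5, a_2 = 1/7, so
  g(x) = x^2/7 - 6*x/5 + 3/35.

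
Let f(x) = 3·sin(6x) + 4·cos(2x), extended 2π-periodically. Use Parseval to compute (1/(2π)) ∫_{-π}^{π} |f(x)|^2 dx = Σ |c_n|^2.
Σ |c_n|^2 = 25/2

Expand |f|^2 and use orthogonality of {sin(nx), cos(mx)} on [-π, π]:
  ∫_{-π}^{π} sin(nx)^2 dx = π, ∫ cos(mx)^2 dx = π, and cross terms integrate to 0.
So ∫_{-π}^{π} f(x)^2 dx = 3^2 · π + 4^2 · π = (9 + 16)π.
Divide by 2π: (9 + 16)/2 = 25/2.
By Parseval, this equals Σ |c_n|^2.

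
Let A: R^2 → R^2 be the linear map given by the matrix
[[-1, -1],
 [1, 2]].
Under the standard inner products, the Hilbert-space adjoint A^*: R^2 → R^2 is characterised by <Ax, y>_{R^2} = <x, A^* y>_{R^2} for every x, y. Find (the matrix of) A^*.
A^* = A^T =
[[-1, 1],
 [-1, 2]]

For real matrices with standard dot products, the defining identity <Ax, y> = <x, A^* y> gives (Ax)^T y = x^T (A^*) y, i.e. x^T A^T y = x^T (A^*) y. Since this holds for all x, y, we must have A^* = A^T. Therefore
A^* =
[[-1, 1],
 [-1, 2]].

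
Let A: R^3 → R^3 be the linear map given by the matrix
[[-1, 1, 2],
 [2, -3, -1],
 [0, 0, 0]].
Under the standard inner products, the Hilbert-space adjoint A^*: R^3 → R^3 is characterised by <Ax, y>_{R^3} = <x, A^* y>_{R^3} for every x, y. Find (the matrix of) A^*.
A^* = A^T =
[[-1, 2, 0],
 [1, -3, 0],
 [2, -1, 0]]

For real matrices with standard dot products, the defining identity <Ax, y> = <x, A^* y> gives (Ax)^T y = x^T (A^*) y, i.e. x^T A^T y = x^T (A^*) y. Since this holds for all x, y, we must have A^* = A^T. Therefore
A^* =
[[-1, 2, 0],
 [1, -3, 0],
 [2, -1, 0]].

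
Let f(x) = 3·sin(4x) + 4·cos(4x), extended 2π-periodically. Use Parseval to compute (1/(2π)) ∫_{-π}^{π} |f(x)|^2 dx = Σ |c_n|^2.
Σ |c_n|^2 = 25/2

Expand |f|^2 and use orthogonality of {sin(nx), cos(mx)} on [-π, π]:
  ∫_{-π}^{π} sin(nx)^2 dx = π, ∫ cos(mx)^2 dx = π, and cross terms integrate to 0.
So ∫_{-π}^{π} f(x)^2 dx = 3^2 · π + 4^2 · π = (9 + 16)π.
Divide by 2π: (9 + 16)/2 = 25/2.
By Parseval, this equals Σ |c_n|^2.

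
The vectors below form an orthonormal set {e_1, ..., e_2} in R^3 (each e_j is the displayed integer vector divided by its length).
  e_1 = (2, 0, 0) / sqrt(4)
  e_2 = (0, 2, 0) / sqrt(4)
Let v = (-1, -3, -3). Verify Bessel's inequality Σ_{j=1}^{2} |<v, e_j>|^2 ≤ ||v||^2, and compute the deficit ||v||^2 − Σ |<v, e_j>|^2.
Σ |<v, e_j>|^2 = 10; ||v||^2 = 19; deficit = 9

Write each e_j = u_j / sqrt(<u_j, u_j>) where u_j is the displayed integer vector. Then <v, e_j> = <v, u_j> / sqrt(<u_j, u_j>), so |<v, e_j>|^2 = <v, u_j>^2 / <u_j, u_j>.
Coefficients: <v, e_1> = -2/sqrt(4), <v, e_2> = -6/sqrt(4).
Square and sum: Σ |<v, e_j>|^2 = 10.
Compute ||v||^2 = v·v = 19.
Deficit = 19 − 10 = 9 ≥ 0, confirming Bessel's inequality. (The deficit equals ||v − Σ <v,e_j> e_j||^2, the squared distance from v to span{e_j}.)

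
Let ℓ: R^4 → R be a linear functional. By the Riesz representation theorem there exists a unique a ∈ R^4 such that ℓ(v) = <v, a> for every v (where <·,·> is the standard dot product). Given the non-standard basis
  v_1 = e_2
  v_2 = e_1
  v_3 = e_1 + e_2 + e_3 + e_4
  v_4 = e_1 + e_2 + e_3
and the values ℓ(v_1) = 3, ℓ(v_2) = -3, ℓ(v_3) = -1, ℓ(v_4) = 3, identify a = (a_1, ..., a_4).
a = (-3, 3, 3, -4)

Write a = (a_1, ..., a_4) in the standard basis. For each basis vector v_i, ℓ(v_i) = <v_i, a> is a linear equation in the a_j's. Collect the n equations into a matrix system V a = ℓ, where row i of V is v_i (expressed in the standard basis). Since V is invertible (lower-triangular with 1s on the diagonal, up to permutation), solve by back-substitution:
  V =
[[0, 1, 0, 0],
 [1, 0, 0, 0],
 [1, 1, 1, 1],
 [1, 1, 1, 0]]
  V a = (3, -3, -1, 3)
Solving gives a = (-3, 3, 3, -4).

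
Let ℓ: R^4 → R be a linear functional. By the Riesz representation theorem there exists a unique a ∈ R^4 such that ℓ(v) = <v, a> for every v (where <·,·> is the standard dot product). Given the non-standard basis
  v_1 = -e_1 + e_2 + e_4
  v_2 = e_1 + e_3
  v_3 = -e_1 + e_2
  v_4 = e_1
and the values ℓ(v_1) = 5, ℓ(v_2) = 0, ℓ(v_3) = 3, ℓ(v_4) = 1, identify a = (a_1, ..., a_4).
a = (1, 4, -1, 2)

Write a = (a_1, ..., a_4) in the standard basis. For each basis vector v_i, ℓ(v_i) = <v_i, a> is a linear equation in the a_j's. Collect the n equations into a matrix system V a = ℓ, where row i of V is v_i (expressed in the standard basis). Since V is invertible (lower-triangular with 1s on the diagonal, up to permutation), solve by back-substitution:
  V =
[[-1, 1, 0, 1],
 [1, 0, 1, 0],
 [-1, 1, 0, 0],
 [1, 0, 0, 0]]
  V a = (5, 0, 3, 1)
Solving gives a = (1, 4, -1, 2).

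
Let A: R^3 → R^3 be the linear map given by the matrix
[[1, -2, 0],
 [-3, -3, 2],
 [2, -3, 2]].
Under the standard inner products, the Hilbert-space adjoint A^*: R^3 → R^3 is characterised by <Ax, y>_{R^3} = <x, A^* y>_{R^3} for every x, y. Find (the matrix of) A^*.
A^* = A^T =
[[1, -3, 2],
 [-2, -3, -3],
 [0, 2, 2]]

For real matrices with standard dot products, the defining identity <Ax, y> = <x, A^* y> gives (Ax)^T y = x^T (A^*) y, i.e. x^T A^T y = x^T (A^*) y. Since this holds for all x, y, we must have A^* = A^T. Therefore
A^* =
[[1, -3, 2],
 [-2, -3, -3],
 [0, 2, 2]].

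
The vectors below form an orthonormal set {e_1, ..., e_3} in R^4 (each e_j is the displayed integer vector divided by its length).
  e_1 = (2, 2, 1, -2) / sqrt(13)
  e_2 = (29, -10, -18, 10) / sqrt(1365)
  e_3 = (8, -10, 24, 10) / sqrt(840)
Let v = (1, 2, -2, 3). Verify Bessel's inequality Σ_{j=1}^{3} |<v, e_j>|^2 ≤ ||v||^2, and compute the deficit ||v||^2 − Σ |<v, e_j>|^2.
Σ |<v, e_j>|^2 = 11/2; ||v||^2 = 18; deficit = 25/2

Write each e_j = u_j / sqrt(<u_j, u_j>) where u_j is the displayed integer vector. Then <v, e_j> = <v, u_j> / sqrt(<u_j, u_j>), so |<v, e_j>|^2 = <v, u_j>^2 / <u_j, u_j>.
Coefficients: <v, e_1> = -2/sqrt(13), <v, e_2> = 75/sqrt(1365), <v, e_3> = -30/sqrt(840).
Square and sum: Σ |<v, e_j>|^2 = 11/2.
Compute ||v||^2 = v·v = 18.
Deficit = 18 − 11/2 = 25/2 ≥ 0, confirming Bessel's inequality. (The deficit equals ||v − Σ <v,e_j> e_j||^2, the squared distance from v to span{e_j}.)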